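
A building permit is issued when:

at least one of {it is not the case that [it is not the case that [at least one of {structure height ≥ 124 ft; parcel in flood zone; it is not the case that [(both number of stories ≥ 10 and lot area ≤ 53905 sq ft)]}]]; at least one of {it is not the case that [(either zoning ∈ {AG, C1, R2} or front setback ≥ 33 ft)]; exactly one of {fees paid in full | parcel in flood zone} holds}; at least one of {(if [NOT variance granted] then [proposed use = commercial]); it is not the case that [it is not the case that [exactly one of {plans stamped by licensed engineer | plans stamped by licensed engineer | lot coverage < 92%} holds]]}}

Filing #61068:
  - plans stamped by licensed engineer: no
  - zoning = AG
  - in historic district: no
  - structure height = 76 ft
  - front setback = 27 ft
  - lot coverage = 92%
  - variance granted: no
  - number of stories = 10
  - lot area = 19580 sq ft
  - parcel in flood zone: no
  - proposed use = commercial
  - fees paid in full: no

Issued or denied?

Atomic conditions:
  structure height ≥ 124 ft: 76 ≥ 124 is false
  parcel in flood zone: no → false
  number of stories ≥ 10: 10 ≥ 10 is true
  lot area ≤ 53905 sq ft: 19580 ≤ 53905 is true
  zoning ∈ {AG, C1, R2}: AG is in the set → true
  front setback ≥ 33 ft: 27 ≥ 33 is false
  fees paid in full: no → false
  NOT variance granted: no → true
  proposed use = commercial: commercial == commercial is true
  plans stamped by licensed engineer: no → false
  lot coverage < 92%: 92 < 92 is false
Combine:
[1.1.1.3.1] true AND true = true
[1.1.1.3] NOT true = false
[1.1.1] false OR false OR false = false
[1.1] NOT false = true
[1] NOT true = false
[2.1.1] true OR false = true
[2.1] NOT true = false
[2.2] exactly-one(false, false) = false
[2] false OR false = false
[3.1] true → true = true
[3.2.1.1] exactly-one(false, false, false) = false
[3.2.1] NOT false = true
[3.2] NOT true = false
[3] true OR false = true
[root] false OR false OR true = true
Overall: true → issued

Issued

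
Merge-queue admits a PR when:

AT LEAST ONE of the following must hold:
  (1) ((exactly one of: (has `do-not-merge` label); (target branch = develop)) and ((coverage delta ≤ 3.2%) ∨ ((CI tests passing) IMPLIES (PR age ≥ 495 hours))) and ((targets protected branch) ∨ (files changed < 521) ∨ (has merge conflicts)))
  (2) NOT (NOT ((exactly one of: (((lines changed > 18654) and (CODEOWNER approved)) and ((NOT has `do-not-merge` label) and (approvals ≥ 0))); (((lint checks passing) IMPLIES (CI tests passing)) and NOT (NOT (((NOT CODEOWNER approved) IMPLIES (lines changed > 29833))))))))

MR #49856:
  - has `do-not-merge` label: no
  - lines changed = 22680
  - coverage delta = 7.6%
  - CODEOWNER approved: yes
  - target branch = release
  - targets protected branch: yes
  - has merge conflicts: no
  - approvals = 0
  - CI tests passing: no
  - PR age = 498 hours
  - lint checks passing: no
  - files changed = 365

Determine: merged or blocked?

Atomic conditions:
  has `do-not-merge` label: no → false
  target branch = develop: release == develop is false
  coverage delta ≤ 3.2%: 7.6 ≤ 3.2 is false
  CI tests passing: no → false
  PR age ≥ 495 hours: 498 ≥ 495 is true
  targets protected branch: yes → true
  files changed < 521: 365 < 521 is true
  has merge conflicts: no → false
  lines changed > 18654: 22680 > 18654 is true
  CODEOWNER approved: yes → true
  NOT has `do-not-merge` label: no → true
  approvals ≥ 0: 0 ≥ 0 is true
  lint checks passing: no → false
  NOT CODEOWNER approved: yes → false
  lines changed > 29833: 22680 > 29833 is false
Combine:
[1.1] exactly-one(false, false) = false
[1.2.2] false → true (antecedent false ⇒ implication holds) = true
[1.2] false OR true = true
[1.3] true OR true OR false = true
[1] false AND true AND true = false
[2.1.1.1.1] true AND true = true
[2.1.1.1.2] true AND true = true
[2.1.1.1] true AND true = true
[2.1.1.2.1] false → false (antecedent false ⇒ implication holds) = true
[2.1.1.2.2.1.1] false → false (antecedent false ⇒ implication holds) = true
[2.1.1.2.2.1] NOT true = false
[2.1.1.2.2] NOT false = true
[2.1.1.2] true AND true = true
[2.1.1] exactly-one(true, true) = false
[2.1] NOT false = true
[2] NOT true = false
[root] false OR false = false
Overall: false → blocked

Blocked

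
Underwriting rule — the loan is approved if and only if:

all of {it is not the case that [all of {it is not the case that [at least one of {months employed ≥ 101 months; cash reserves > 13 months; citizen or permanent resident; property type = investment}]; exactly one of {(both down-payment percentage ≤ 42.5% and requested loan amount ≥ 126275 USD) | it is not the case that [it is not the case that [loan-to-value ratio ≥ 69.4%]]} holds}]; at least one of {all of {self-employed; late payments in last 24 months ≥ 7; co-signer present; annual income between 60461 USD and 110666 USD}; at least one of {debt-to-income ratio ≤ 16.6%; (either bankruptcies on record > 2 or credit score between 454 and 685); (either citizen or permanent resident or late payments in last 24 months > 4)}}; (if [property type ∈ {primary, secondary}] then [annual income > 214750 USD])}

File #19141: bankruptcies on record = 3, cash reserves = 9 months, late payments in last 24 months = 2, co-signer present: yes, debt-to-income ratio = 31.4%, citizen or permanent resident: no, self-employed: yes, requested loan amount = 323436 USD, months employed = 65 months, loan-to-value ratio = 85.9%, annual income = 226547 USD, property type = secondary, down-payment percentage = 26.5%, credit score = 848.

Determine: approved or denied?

Approved

Atomic conditions:
  months employed ≥ 101 months: 65 ≥ 101 is false
  cash reserves > 13 months: 9 > 13 is false
  citizen or permanent resident: no → false
  property type = investment: secondary == investment is false
  down-payment percentage ≤ 42.5%: 26.5 ≤ 42.5 is true
  requested loan amount ≥ 126275 USD: 323436 ≥ 126275 is true
  loan-to-value ratio ≥ 69.4%: 85.9 ≥ 69.4 is true
  self-employed: yes → true
  late payments in last 24 months ≥ 7: 2 ≥ 7 is false
  co-signer present: yes → true
  annual income between 60461 USD and 110666 USD: 226547 in [60461, 110666] is false
  debt-to-income ratio ≤ 16.6%: 31.4 ≤ 16.6 is false
  bankruptcies on record > 2: 3 > 2 is true
  credit score between 454 and 685: 848 in [454, 685] is false
  late payments in last 24 months > 4: 2 > 4 is false
  property type ∈ {primary, secondary}: secondary is in the set → true
  annual income > 214750 USD: 226547 > 214750 is true
Combine:
[1.1.1.1] false OR false OR false OR false = false
[1.1.1] NOT false = true
[1.1.2.1] true AND true = true
[1.1.2.2.1] NOT true = false
[1.1.2.2] NOT false = true
[1.1.2] exactly-one(true, true) = false
[1.1] true AND false = false
[1] NOT false = true
[2.1] true AND false AND true AND false = false
[2.2.2] true OR false = true
[2.2.3] false OR false = false
[2.2] false OR true OR false = true
[2] false OR true = true
[3] true → true = true
[root] true AND true AND true = true
Overall: true → approved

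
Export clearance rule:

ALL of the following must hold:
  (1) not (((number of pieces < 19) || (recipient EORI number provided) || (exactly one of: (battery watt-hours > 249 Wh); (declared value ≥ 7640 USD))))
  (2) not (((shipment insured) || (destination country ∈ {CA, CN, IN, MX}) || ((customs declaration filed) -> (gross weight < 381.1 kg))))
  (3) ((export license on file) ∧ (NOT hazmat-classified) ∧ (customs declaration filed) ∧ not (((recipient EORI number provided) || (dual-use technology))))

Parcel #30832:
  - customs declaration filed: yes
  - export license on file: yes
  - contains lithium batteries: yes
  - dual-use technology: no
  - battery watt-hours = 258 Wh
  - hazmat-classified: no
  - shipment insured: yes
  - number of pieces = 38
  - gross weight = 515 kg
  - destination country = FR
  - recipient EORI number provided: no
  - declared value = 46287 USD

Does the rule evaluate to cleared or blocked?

Atomic conditions:
  number of pieces < 19: 38 < 19 is false
  recipient EORI number provided: no → false
  battery watt-hours > 249 Wh: 258 > 249 is true
  declared value ≥ 7640 USD: 46287 ≥ 7640 is true
  shipment insured: yes → true
  destination country ∈ {CA, CN, IN, MX}: FR is not in the set → false
  customs declaration filed: yes → true
  gross weight < 381.1 kg: 515 < 381.1 is false
  export license on file: yes → true
  NOT hazmat-classified: no → true
  dual-use technology: no → false
Combine:
[1.1.3] exactly-one(true, true) = false
[1.1] false OR false OR false = false
[1] NOT false = true
[2.1.3] true → false = false
[2.1] true OR false OR false = true
[2] NOT true = false
[3.4.1] false OR false = false
[3.4] NOT false = true
[3] true AND true AND true AND true = true
[root] true AND false AND true = false
Overall: false → blocked

Blocked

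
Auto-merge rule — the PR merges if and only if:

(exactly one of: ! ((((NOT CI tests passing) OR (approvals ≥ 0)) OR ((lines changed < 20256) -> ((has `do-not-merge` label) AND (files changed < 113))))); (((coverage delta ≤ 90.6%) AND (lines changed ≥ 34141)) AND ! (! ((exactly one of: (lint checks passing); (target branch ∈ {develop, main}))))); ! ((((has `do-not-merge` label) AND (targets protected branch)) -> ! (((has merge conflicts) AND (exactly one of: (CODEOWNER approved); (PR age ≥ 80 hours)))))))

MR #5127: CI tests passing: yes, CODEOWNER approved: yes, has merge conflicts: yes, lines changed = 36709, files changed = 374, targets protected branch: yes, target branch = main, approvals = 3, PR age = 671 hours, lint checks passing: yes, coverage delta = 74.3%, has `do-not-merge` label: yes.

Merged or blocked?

Atomic conditions:
  NOT CI tests passing: yes → false
  approvals ≥ 0: 3 ≥ 0 is true
  lines changed < 20256: 36709 < 20256 is false
  has `do-not-merge` label: yes → true
  files changed < 113: 374 < 113 is false
  coverage delta ≤ 90.6%: 74.3 ≤ 90.6 is true
  lines changed ≥ 34141: 36709 ≥ 34141 is true
  lint checks passing: yes → true
  target branch ∈ {develop, main}: main is in the set → true
  targets protected branch: yes → true
  has merge conflicts: yes → true
  CODEOWNER approved: yes → true
  PR age ≥ 80 hours: 671 ≥ 80 is true
Combine:
[1.1.1] false OR true = true
[1.1.2.2] true AND false = false
[1.1.2] false → false (antecedent false ⇒ implication holds) = true
[1.1] true OR true = true
[1] NOT true = false
[2.1] true AND true = true
[2.2.1.1] exactly-one(true, true) = false
[2.2.1] NOT false = true
[2.2] NOT true = false
[2] true AND false = false
[3.1.1] true AND true = true
[3.1.2.1.2] exactly-one(true, true) = false
[3.1.2.1] true AND false = false
[3.1.2] NOT false = true
[3.1] true → true = true
[3] NOT true = false
[root] exactly-one(false, false, false) = false
Overall: false → blocked

Blocked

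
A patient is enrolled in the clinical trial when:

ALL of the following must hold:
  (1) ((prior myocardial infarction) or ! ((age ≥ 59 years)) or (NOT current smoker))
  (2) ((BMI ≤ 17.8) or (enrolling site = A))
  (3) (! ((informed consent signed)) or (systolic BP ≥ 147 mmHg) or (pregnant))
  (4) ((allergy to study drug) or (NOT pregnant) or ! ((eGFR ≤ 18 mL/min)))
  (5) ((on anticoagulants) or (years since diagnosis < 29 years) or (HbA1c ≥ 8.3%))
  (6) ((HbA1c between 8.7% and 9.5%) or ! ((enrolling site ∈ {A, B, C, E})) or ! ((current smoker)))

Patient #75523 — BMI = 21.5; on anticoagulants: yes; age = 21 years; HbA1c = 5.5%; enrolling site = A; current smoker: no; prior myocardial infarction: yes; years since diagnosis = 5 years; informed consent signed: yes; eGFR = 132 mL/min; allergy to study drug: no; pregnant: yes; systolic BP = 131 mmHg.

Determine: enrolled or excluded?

Atomic conditions:
  prior myocardial infarction: yes → true
  age ≥ 59 years: 21 ≥ 59 is false
  NOT current smoker: no → true
  BMI ≤ 17.8: 21.5 ≤ 17.8 is false
  enrolling site = A: A == A is true
  informed consent signed: yes → true
  systolic BP ≥ 147 mmHg: 131 ≥ 147 is false
  pregnant: yes → true
  allergy to study drug: no → false
  NOT pregnant: yes → false
  eGFR ≤ 18 mL/min: 132 ≤ 18 is false
  on anticoagulants: yes → true
  years since diagnosis < 29 years: 5 < 29 is true
  HbA1c ≥ 8.3%: 5.5 ≥ 8.3 is false
  HbA1c between 8.7% and 9.5%: 5.5 in [8.7, 9.5] is false
  enrolling site ∈ {A, B, C, E}: A is in the set → true
  current smoker: no → false
Combine:
[1.2] NOT false = true
[1] true OR true OR true = true
[2] false OR true = true
[3.1] NOT true = false
[3] false OR false OR true = true
[4.3] NOT false = true
[4] false OR false OR true = true
[5] true OR true OR false = true
[6.2] NOT true = false
[6.3] NOT false = true
[6] false OR false OR true = true
[root] true AND true AND true AND true AND true AND true = true
Overall: true → enrolled

Enrolled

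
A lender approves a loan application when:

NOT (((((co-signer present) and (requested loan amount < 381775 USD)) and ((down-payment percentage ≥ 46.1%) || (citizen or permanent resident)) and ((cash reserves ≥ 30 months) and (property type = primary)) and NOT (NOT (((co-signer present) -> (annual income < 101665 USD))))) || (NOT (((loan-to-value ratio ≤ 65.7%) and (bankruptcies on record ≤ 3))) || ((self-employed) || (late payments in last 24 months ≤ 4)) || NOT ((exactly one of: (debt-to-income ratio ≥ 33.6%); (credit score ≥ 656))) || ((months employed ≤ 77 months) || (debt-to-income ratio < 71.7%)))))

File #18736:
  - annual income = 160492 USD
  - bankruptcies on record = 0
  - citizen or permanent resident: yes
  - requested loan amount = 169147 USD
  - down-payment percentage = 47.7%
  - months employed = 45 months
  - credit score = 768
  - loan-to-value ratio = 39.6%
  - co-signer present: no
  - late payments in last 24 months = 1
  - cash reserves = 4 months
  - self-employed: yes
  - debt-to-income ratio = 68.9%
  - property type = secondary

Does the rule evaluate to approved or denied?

Atomic conditions:
  co-signer present: no → false
  requested loan amount < 381775 USD: 169147 < 381775 is true
  down-payment percentage ≥ 46.1%: 47.7 ≥ 46.1 is true
  citizen or permanent resident: yes → true
  cash reserves ≥ 30 months: 4 ≥ 30 is false
  property type = primary: secondary == primary is false
  annual income < 101665 USD: 160492 < 101665 is false
  loan-to-value ratio ≤ 65.7%: 39.6 ≤ 65.7 is true
  bankruptcies on record ≤ 3: 0 ≤ 3 is true
  self-employed: yes → true
  late payments in last 24 months ≤ 4: 1 ≤ 4 is true
  debt-to-income ratio ≥ 33.6%: 68.9 ≥ 33.6 is true
  credit score ≥ 656: 768 ≥ 656 is true
  months employed ≤ 77 months: 45 ≤ 77 is true
  debt-to-income ratio < 71.7%: 68.9 < 71.7 is true
Combine:
[1.1.1] false AND true = false
[1.1.2] true OR true = true
[1.1.3] false AND false = false
[1.1.4.1.1] false → false (antecedent false ⇒ implication holds) = true
[1.1.4.1] NOT true = false
[1.1.4] NOT false = true
[1.1] false AND true AND false AND true = false
[1.2.1.1] true AND true = true
[1.2.1] NOT true = false
[1.2.2] true OR true = true
[1.2.3.1] exactly-one(true, true) = false
[1.2.3] NOT false = true
[1.2.4] true OR true = true
[1.2] false OR true OR true OR true = true
[1] false OR true = true
[root] NOT true = false
Overall: false → denied

Denied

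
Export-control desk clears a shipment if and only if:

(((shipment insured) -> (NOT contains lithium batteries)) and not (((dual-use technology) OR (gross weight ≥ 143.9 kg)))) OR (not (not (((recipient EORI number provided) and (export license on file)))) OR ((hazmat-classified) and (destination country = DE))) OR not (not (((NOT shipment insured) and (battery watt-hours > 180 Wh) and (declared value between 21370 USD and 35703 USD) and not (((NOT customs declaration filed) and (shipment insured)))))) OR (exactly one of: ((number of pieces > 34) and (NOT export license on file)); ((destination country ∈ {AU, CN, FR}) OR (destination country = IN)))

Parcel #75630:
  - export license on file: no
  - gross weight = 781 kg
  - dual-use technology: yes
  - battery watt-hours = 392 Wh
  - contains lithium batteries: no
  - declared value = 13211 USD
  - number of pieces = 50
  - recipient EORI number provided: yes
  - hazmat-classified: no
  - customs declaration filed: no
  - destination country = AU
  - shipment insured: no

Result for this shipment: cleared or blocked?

Atomic conditions:
  shipment insured: no → false
  NOT contains lithium batteries: no → true
  dual-use technology: yes → true
  gross weight ≥ 143.9 kg: 781 ≥ 143.9 is true
  recipient EORI number provided: yes → true
  export license on file: no → false
  hazmat-classified: no → false
  destination country = DE: AU == DE is false
  NOT shipment insured: no → true
  battery watt-hours > 180 Wh: 392 > 180 is true
  declared value between 21370 USD and 35703 USD: 13211 in [21370, 35703] is false
  NOT customs declaration filed: no → true
  number of pieces > 34: 50 > 34 is true
  NOT export license on file: no → true
  destination country ∈ {AU, CN, FR}: AU is in the set → true
  destination country = IN: AU == IN is false
Combine:
[1.1] false → true (antecedent false ⇒ implication holds) = true
[1.2.1] true OR true = true
[1.2] NOT true = false
[1] true AND false = false
[2.1.1.1] true AND false = false
[2.1.1] NOT false = true
[2.1] NOT true = false
[2.2] false AND false = false
[2] false OR false = false
[3.1.1.4.1] true AND false = false
[3.1.1.4] NOT false = true
[3.1.1] true AND true AND false AND true = false
[3.1] NOT false = true
[3] NOT true = false
[4.1] true AND true = true
[4.2] true OR false = true
[4] exactly-one(true, true) = false
[root] false OR false OR false OR false = false
Overall: false → blocked

Blocked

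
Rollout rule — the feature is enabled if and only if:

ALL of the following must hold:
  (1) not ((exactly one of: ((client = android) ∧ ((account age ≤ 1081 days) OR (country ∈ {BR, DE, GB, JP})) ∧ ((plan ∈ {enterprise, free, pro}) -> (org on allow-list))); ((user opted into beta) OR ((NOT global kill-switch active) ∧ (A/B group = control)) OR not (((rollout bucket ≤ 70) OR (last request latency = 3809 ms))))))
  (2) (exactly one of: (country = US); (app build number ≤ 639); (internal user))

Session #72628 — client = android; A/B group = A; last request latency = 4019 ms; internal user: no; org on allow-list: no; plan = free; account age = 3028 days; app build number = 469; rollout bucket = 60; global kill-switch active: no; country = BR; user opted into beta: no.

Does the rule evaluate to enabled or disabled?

Enabled

Atomic conditions:
  client = android: android == android is true
  account age ≤ 1081 days: 3028 ≤ 1081 is false
  country ∈ {BR, DE, GB, JP}: BR is in the set → true
  plan ∈ {enterprise, free, pro}: free is in the set → true
  org on allow-list: no → false
  user opted into beta: no → false
  NOT global kill-switch active: no → true
  A/B group = control: A == control is false
  rollout bucket ≤ 70: 60 ≤ 70 is true
  last request latency = 3809 ms: 4019 == 3809 is false
  country = US: BR == US is false
  app build number ≤ 639: 469 ≤ 639 is true
  internal user: no → false
Combine:
[1.1.1.2] false OR true = true
[1.1.1.3] true → false = false
[1.1.1] true AND true AND false = false
[1.1.2.2] true AND false = false
[1.1.2.3.1] true OR false = true
[1.1.2.3] NOT true = false
[1.1.2] false OR false OR false = false
[1.1] exactly-one(false, false) = false
[1] NOT false = true
[2] exactly-one(false, true, false) = true
[root] true AND true = true
Overall: true → enabled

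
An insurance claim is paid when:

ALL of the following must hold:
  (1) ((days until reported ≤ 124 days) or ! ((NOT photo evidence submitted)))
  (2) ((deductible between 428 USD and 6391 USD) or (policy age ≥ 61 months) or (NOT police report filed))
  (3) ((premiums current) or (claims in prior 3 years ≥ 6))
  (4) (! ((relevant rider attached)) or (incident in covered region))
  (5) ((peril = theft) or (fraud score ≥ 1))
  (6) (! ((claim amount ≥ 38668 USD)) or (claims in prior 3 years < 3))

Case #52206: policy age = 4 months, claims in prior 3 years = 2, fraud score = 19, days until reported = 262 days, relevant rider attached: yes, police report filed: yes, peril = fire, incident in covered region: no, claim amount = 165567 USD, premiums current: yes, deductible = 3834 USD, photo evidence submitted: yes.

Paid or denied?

Atomic conditions:
  days until reported ≤ 124 days: 262 ≤ 124 is false
  NOT photo evidence submitted: yes → false
  deductible between 428 USD and 6391 USD: 3834 in [428, 6391] is true
  policy age ≥ 61 months: 4 ≥ 61 is false
  NOT police report filed: yes → false
  premiums current: yes → true
  claims in prior 3 years ≥ 6: 2 ≥ 6 is false
  relevant rider attached: yes → true
  incident in covered region: no → false
  peril = theft: fire == theft is false
  fraud score ≥ 1: 19 ≥ 1 is true
  claim amount ≥ 38668 USD: 165567 ≥ 38668 is true
  claims in prior 3 years < 3: 2 < 3 is true
Combine:
[1.2] NOT false = true
[1] false OR true = true
[2] true OR false OR false = true
[3] true OR false = true
[4.1] NOT true = false
[4] false OR false = false
[5] false OR true = true
[6.1] NOT true = false
[6] false OR true = true
[root] true AND true AND true AND false AND true AND true = false
Overall: false → denied

Denied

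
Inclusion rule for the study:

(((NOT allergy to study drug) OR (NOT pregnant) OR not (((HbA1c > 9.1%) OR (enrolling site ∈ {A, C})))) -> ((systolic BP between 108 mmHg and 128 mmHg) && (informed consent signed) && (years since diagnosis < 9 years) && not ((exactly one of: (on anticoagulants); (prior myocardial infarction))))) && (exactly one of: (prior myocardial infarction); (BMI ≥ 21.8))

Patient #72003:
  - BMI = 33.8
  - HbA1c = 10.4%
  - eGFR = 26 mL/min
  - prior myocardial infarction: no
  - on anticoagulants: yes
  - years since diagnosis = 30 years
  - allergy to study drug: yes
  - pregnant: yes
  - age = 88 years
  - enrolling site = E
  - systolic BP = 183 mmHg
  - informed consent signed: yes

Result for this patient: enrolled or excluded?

Enrolled

Atomic conditions:
  NOT allergy to study drug: yes → false
  NOT pregnant: yes → false
  HbA1c > 9.1%: 10.4 > 9.1 is true
  enrolling site ∈ {A, C}: E is not in the set → false
  systolic BP between 108 mmHg and 128 mmHg: 183 in [108, 128] is false
  informed consent signed: yes → true
  years since diagnosis < 9 years: 30 < 9 is false
  on anticoagulants: yes → true
  prior myocardial infarction: no → false
  BMI ≥ 21.8: 33.8 ≥ 21.8 is true
Combine:
[1.1.3.1] true OR false = true
[1.1.3] NOT true = false
[1.1] false OR false OR false = false
[1.2.4.1] exactly-one(true, false) = true
[1.2.4] NOT true = false
[1.2] false AND true AND false AND false = false
[1] false → false (antecedent false ⇒ implication holds) = true
[2] exactly-one(false, true) = true
[root] true AND true = true
Overall: true → enrolled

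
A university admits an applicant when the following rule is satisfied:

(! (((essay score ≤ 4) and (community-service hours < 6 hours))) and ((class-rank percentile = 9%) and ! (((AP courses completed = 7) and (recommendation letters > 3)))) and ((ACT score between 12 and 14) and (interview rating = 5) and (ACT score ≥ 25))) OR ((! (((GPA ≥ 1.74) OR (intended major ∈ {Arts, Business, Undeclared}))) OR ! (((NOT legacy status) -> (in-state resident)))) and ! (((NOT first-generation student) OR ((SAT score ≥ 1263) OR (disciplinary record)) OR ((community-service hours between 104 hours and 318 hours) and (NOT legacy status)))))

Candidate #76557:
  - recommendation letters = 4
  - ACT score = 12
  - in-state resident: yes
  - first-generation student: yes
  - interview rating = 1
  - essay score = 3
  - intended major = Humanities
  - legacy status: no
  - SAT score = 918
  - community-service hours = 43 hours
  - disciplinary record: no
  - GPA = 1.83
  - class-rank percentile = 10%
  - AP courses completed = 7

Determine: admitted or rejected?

Atomic conditions:
  essay score ≤ 4: 3 ≤ 4 is true
  community-service hours < 6 hours: 43 < 6 is false
  class-rank percentile = 9%: 10 == 9 is false
  AP courses completed = 7: 7 == 7 is true
  recommendation letters > 3: 4 > 3 is true
  ACT score between 12 and 14: 12 in [12, 14] is true
  interview rating = 5: 1 == 5 is false
  ACT score ≥ 25: 12 ≥ 25 is false
  GPA ≥ 1.74: 1.83 ≥ 1.74 is true
  intended major ∈ {Arts, Business, Undeclared}: Humanities is not in the set → false
  NOT legacy status: no → true
  in-state resident: yes → true
  NOT first-generation student: yes → false
  SAT score ≥ 1263: 918 ≥ 1263 is false
  disciplinary record: no → false
  community-service hours between 104 hours and 318 hours: 43 in [104, 318] is false
Combine:
[1.1.1] true AND false = false
[1.1] NOT false = true
[1.2.2.1] true AND true = true
[1.2.2] NOT true = false
[1.2] false AND false = false
[1.3] true AND false AND false = false
[1] true AND false AND false = false
[2.1.1.1] true OR false = true
[2.1.1] NOT true = false
[2.1.2.1] true → true = true
[2.1.2] NOT true = false
[2.1] false OR false = false
[2.2.1.2] false OR false = false
[2.2.1.3] false AND true = false
[2.2.1] false OR false OR false = false
[2.2] NOT false = true
[2] false AND true = false
[root] false OR false = false
Overall: false → rejected

Rejected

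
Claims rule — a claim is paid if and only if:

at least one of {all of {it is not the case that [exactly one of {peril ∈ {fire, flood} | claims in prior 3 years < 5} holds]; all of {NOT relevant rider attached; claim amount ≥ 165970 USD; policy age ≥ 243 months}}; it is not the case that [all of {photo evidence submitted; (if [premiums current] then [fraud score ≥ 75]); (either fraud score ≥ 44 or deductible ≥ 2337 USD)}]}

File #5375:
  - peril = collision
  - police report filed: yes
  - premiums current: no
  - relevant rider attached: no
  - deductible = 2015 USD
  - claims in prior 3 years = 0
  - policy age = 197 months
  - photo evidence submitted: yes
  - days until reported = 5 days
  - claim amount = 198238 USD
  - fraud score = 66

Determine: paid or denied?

Atomic conditions:
  peril ∈ {fire, flood}: collision is not in the set → false
  claims in prior 3 years < 5: 0 < 5 is true
  NOT relevant rider attached: no → true
  claim amount ≥ 165970 USD: 198238 ≥ 165970 is true
  policy age ≥ 243 months: 197 ≥ 243 is false
  photo evidence submitted: yes → true
  premiums current: no → false
  fraud score ≥ 75: 66 ≥ 75 is false
  fraud score ≥ 44: 66 ≥ 44 is true
  deductible ≥ 2337 USD: 2015 ≥ 2337 is false
Combine:
[1.1.1] exactly-one(false, true) = true
[1.1] NOT true = false
[1.2] true AND true AND false = false
[1] false AND false = false
[2.1.2] false → false (antecedent false ⇒ implication holds) = true
[2.1.3] true OR false = true
[2.1] true AND true AND true = true
[2] NOT true = false
[root] false OR false = false
Overall: false → denied

Denied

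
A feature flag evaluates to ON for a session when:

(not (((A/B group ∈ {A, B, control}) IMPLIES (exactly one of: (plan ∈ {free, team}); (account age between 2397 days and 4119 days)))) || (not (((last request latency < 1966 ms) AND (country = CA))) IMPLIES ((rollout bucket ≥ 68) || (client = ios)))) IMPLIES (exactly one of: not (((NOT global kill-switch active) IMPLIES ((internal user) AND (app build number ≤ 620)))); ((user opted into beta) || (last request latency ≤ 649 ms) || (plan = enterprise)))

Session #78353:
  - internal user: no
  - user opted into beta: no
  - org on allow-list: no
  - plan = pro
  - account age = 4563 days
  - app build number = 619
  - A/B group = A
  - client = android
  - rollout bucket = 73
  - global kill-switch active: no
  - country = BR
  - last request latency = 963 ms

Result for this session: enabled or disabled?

Enabled

Atomic conditions:
  A/B group ∈ {A, B, control}: A is in the set → true
  plan ∈ {free, team}: pro is not in the set → false
  account age between 2397 days and 4119 days: 4563 in [2397, 4119] is false
  last request latency < 1966 ms: 963 < 1966 is true
  country = CA: BR == CA is false
  rollout bucket ≥ 68: 73 ≥ 68 is true
  client = ios: android == ios is false
  NOT global kill-switch active: no → true
  internal user: no → false
  app build number ≤ 620: 619 ≤ 620 is true
  user opted into beta: no → false
  last request latency ≤ 649 ms: 963 ≤ 649 is false
  plan = enterprise: pro == enterprise is false
Combine:
[1.1.1.2] exactly-one(false, false) = false
[1.1.1] true → false = false
[1.1] NOT false = true
[1.2.1.1] true AND false = false
[1.2.1] NOT false = true
[1.2.2] true OR false = true
[1.2] true → true = true
[1] true OR true = true
[2.1.1.2] false AND true = false
[2.1.1] true → false = false
[2.1] NOT false = true
[2.2] false OR false OR false = false
[2] exactly-one(true, false) = true
[root] true → true = true
Overall: true → enabled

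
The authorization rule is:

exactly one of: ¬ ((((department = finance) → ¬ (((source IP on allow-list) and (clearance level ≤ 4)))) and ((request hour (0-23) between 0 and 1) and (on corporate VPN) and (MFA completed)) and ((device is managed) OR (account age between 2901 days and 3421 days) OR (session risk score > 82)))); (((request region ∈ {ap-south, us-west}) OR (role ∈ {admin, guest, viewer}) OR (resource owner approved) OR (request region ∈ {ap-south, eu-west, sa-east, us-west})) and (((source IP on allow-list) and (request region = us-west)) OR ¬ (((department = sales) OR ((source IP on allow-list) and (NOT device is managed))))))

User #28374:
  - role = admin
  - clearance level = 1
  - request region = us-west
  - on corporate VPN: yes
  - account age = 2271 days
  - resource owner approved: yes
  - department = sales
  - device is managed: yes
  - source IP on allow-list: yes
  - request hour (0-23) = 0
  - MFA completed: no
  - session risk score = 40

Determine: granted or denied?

Denied

Atomic conditions:
  department = finance: sales == finance is false
  source IP on allow-list: yes → true
  clearance level ≤ 4: 1 ≤ 4 is true
  request hour (0-23) between 0 and 1: 0 in [0, 1] is true
  on corporate VPN: yes → true
  MFA completed: no → false
  device is managed: yes → true
  account age between 2901 days and 3421 days: 2271 in [2901, 3421] is false
  session risk score > 82: 40 > 82 is false
  request region ∈ {ap-south, us-west}: us-west is in the set → true
  role ∈ {admin, guest, viewer}: admin is in the set → true
  resource owner approved: yes → true
  request region ∈ {ap-south, eu-west, sa-east, us-west}: us-west is in the set → true
  request region = us-west: us-west == us-west is true
  department = sales: sales == sales is true
  NOT device is managed: yes → false
Combine:
[1.1.1.2.1] true AND true = true
[1.1.1.2] NOT true = false
[1.1.1] false → false (antecedent false ⇒ implication holds) = true
[1.1.2] true AND true AND false = false
[1.1.3] true OR false OR false = true
[1.1] true AND false AND true = false
[1] NOT false = true
[2.1] true OR true OR true OR true = true
[2.2.1] true AND true = true
[2.2.2.1.2] true AND false = false
[2.2.2.1] true OR false = true
[2.2.2] NOT true = false
[2.2] true OR false = true
[2] true AND true = true
[root] exactly-one(true, true) = false
Overall: false → denied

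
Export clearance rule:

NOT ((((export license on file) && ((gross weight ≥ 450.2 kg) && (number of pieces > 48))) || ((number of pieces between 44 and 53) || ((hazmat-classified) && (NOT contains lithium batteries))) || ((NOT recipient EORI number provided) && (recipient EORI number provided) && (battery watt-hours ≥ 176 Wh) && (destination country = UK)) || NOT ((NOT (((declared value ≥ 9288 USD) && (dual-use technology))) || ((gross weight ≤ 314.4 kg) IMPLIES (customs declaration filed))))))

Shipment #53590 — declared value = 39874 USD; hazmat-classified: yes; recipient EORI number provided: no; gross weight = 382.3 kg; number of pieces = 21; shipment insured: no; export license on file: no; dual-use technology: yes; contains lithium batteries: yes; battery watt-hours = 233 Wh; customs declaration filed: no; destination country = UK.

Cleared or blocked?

Atomic conditions:
  export license on file: no → false
  gross weight ≥ 450.2 kg: 382.3 ≥ 450.2 is false
  number of pieces > 48: 21 > 48 is false
  number of pieces between 44 and 53: 21 in [44, 53] is false
  hazmat-classified: yes → true
  NOT contains lithium batteries: yes → false
  NOT recipient EORI number provided: no → true
  recipient EORI number provided: no → false
  battery watt-hours ≥ 176 Wh: 233 ≥ 176 is true
  destination country = UK: UK == UK is true
  declared value ≥ 9288 USD: 39874 ≥ 9288 is true
  dual-use technology: yes → true
  gross weight ≤ 314.4 kg: 382.3 ≤ 314.4 is false
  customs declaration filed: no → false
Combine:
[1.1.2] false AND false = false
[1.1] false AND false = false
[1.2.2] true AND false = false
[1.2] false OR false = false
[1.3] true AND false AND true AND true = false
[1.4.1.1.1] true AND true = true
[1.4.1.1] NOT true = false
[1.4.1.2] false → false (antecedent false ⇒ implication holds) = true
[1.4.1] false OR true = true
[1.4] NOT true = false
[1] false OR false OR false OR false = false
[root] NOT false = true
Overall: true → cleared

Cleared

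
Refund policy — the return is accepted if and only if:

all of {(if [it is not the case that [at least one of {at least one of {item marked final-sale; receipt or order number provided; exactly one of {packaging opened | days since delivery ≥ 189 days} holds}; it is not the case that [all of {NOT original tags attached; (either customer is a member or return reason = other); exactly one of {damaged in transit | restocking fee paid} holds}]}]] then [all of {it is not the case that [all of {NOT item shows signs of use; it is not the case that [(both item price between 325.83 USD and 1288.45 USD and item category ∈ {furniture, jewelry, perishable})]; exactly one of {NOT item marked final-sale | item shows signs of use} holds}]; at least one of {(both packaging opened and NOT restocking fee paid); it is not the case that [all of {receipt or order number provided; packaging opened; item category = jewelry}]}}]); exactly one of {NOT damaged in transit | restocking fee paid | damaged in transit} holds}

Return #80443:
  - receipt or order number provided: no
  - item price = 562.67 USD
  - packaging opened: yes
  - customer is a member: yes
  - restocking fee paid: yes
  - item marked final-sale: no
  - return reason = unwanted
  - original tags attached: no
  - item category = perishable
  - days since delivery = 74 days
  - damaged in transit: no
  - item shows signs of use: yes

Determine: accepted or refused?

Atomic conditions:
  item marked final-sale: no → false
  receipt or order number provided: no → false
  packaging opened: yes → true
  days since delivery ≥ 189 days: 74 ≥ 189 is false
  NOT original tags attached: no → true
  customer is a member: yes → true
  return reason = other: unwanted == other is false
  damaged in transit: no → false
  restocking fee paid: yes → true
  NOT item shows signs of use: yes → false
  item price between 325.83 USD and 1288.45 USD: 562.67 in [325.83, 1288.45] is true
  item category ∈ {furniture, jewelry, perishable}: perishable is in the set → true
  NOT item marked final-sale: no → true
  item shows signs of use: yes → true
  NOT restocking fee paid: yes → false
  item category = jewelry: perishable == jewelry is false
  NOT damaged in transit: no → true
Combine:
[1.1.1.1.3] exactly-one(true, false) = true
[1.1.1.1] false OR false OR true = true
[1.1.1.2.1.2] true OR false = true
[1.1.1.2.1.3] exactly-one(false, true) = true
[1.1.1.2.1] true AND true AND true = true
[1.1.1.2] NOT true = false
[1.1.1] true OR false = true
[1.1] NOT true = false
[1.2.1.1.2.1] true AND true = true
[1.2.1.1.2] NOT true = false
[1.2.1.1.3] exactly-one(true, true) = false
[1.2.1.1] false AND false AND false = false
[1.2.1] NOT false = true
[1.2.2.1] true AND false = false
[1.2.2.2.1] false AND true AND false = false
[1.2.2.2] NOT false = true
[1.2.2] false OR true = true
[1.2] true AND true = true
[1] false → true (antecedent false ⇒ implication holds) = true
[2] exactly-one(true, true, false) = false
[root] true AND false = false
Overall: false → refused

Refused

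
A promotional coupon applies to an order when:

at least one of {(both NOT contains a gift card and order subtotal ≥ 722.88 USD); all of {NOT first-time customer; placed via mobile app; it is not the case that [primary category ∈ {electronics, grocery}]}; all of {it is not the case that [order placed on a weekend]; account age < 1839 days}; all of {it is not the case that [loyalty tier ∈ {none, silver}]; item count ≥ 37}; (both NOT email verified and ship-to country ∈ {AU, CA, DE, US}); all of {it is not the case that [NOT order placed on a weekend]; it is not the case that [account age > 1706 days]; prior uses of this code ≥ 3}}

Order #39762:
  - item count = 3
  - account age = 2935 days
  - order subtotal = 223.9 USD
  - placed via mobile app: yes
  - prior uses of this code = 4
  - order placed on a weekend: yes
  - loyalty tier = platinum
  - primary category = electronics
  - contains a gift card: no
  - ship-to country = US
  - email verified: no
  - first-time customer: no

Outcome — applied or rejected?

Applied

Atomic conditions:
  NOT contains a gift card: no → true
  order subtotal ≥ 722.88 USD: 223.9 ≥ 722.88 is false
  NOT first-time customer: no → true
  placed via mobile app: yes → true
  primary category ∈ {electronics, grocery}: electronics is in the set → true
  order placed on a weekend: yes → true
  account age < 1839 days: 2935 < 1839 is false
  loyalty tier ∈ {none, silver}: platinum is not in the set → false
  item count ≥ 37: 3 ≥ 37 is false
  NOT email verified: no → true
  ship-to country ∈ {AU, CA, DE, US}: US is in the set → true
  NOT order placed on a weekend: yes → false
  account age > 1706 days: 2935 > 1706 is true
  prior uses of this code ≥ 3: 4 ≥ 3 is true
Combine:
[1] true AND false = false
[2.3] NOT true = false
[2] true AND true AND false = false
[3.1] NOT true = false
[3] false AND false = false
[4.1] NOT false = true
[4] true AND false = false
[5] true AND true = true
[6.1] NOT false = true
[6.2] NOT true = false
[6] true AND false AND true = false
[root] false OR false OR false OR false OR true OR false = true
Overall: true → applied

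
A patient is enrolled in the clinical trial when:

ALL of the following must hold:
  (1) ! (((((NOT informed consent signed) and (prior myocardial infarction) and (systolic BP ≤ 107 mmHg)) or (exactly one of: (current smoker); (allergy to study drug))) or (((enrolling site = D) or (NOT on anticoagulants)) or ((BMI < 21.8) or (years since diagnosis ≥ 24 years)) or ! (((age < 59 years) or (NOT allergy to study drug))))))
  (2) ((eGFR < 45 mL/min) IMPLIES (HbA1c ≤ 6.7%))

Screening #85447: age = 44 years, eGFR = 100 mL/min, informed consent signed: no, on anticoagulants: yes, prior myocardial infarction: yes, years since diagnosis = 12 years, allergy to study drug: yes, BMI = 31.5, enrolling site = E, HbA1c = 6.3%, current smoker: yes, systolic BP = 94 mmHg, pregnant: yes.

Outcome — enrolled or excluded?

Atomic conditions:
  NOT informed consent signed: no → true
  prior myocardial infarction: yes → true
  systolic BP ≤ 107 mmHg: 94 ≤ 107 is true
  current smoker: yes → true
  allergy to study drug: yes → true
  enrolling site = D: E == D is false
  NOT on anticoagulants: yes → false
  BMI < 21.8: 31.5 < 21.8 is false
  years since diagnosis ≥ 24 years: 12 ≥ 24 is false
  age < 59 years: 44 < 59 is true
  NOT allergy to study drug: yes → false
  eGFR < 45 mL/min: 100 < 45 is false
  HbA1c ≤ 6.7%: 6.3 ≤ 6.7 is true
Combine:
[1.1.1.1] true AND true AND true = true
[1.1.1.2] exactly-one(true, true) = false
[1.1.1] true OR false = true
[1.1.2.1] false OR false = false
[1.1.2.2] false OR false = false
[1.1.2.3.1] true OR false = true
[1.1.2.3] NOT true = false
[1.1.2] false OR false OR false = false
[1.1] true OR false = true
[1] NOT true = false
[2] false → true (antecedent false ⇒ implication holds) = true
[root] false AND true = false
Overall: false → excluded

Excluded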